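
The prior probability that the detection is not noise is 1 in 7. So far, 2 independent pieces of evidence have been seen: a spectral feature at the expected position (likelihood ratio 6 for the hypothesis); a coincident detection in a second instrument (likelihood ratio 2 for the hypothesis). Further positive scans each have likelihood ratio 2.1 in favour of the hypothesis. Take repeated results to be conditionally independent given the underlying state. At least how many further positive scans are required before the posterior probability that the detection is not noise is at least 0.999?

9

Prior odds = (1/7)/(6/7) = 1/6.
Combined Bayes factor of the evidence already in hand = 6 × 2 = 12.
Odds after that evidence = (1/6) × 12 = 2.
Target odds = 0.999/0.001 = 999.
Need 2.1ⁿ ≥ 999 ÷ 2 = 499.5.
2.1⁸ ≈378.229 falls short of 499.5 but 2.1⁹ ≈794.28 reaches it, so n = 9.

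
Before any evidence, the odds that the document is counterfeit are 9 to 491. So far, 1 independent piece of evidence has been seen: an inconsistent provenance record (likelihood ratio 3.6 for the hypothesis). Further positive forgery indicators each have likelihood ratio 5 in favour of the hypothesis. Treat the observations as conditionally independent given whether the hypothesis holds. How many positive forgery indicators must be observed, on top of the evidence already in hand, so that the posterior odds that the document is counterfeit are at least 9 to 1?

4

Prior odds = 9/491.
Bayes factor of the evidence already in hand = 3.6.
Odds after that evidence = (9/491) × 3.6 = 162/2455.
Target odds = 9.
Need 5ⁿ ≥ 9 ÷ (162/2455) = 2455/18.
5³ = 125 falls short of 2455/18 but 5⁴ = 625 reaches it, so n = 4.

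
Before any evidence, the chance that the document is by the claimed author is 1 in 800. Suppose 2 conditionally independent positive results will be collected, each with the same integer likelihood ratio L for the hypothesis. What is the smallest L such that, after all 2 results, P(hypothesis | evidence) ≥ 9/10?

85

Prior odds = 0.00125/0.99875 = 1/799.
Target odds = 0.9/0.1 = 9.
Need L² ≥ 9 ÷ (1/799) = 7191.
84² = 7056 < 7191 ≤ 7225 = 85², so L = 85.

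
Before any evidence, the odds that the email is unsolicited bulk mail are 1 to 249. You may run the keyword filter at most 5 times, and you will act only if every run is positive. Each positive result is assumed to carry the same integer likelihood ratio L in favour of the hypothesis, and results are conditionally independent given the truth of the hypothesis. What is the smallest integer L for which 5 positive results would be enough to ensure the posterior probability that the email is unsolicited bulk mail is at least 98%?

7

Prior odds = 1/249.
Target odds = 0.98/0.02 = 49.
Need L⁵ ≥ 49 ÷ (1/249) = 12201.
6⁵ = 7776 < 12201 ≤ 16807 = 7⁵, so L = 7.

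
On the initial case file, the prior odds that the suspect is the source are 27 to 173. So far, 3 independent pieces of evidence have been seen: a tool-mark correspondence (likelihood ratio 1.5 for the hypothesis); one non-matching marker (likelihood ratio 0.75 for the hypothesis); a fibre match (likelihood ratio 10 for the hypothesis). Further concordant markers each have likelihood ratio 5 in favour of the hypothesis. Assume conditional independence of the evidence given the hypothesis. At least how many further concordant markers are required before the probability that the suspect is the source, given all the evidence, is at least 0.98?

3

Prior odds = 27/173.
Combined Bayes factor of the evidence already in hand = 1.5 × 0.75 × 10 = 11.25.
Odds after that evidence = (27/173) × 11.25 = 1215/692.
Target odds = 0.98/0.02 = 49.
Need 5ⁿ ≥ 49 ÷ (1215/692) = 33908/1215.
5² = 25 falls short of 33908/1215 but 5³ = 125 reaches it, so n = 3.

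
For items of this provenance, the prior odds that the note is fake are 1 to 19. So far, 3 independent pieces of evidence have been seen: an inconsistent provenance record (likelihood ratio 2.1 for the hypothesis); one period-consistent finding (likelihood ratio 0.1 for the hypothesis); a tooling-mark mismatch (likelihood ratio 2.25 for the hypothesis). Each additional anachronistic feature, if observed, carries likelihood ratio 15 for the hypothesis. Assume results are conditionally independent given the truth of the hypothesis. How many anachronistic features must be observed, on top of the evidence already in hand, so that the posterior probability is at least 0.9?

Prior odds = 1/19.
Combined Bayes factor of the evidence already in hand = 2.1 × 0.1 × 2.25 = 0.4725.
Odds after that evidence = (1/19) × 0.4725 = 189/7600.
Target odds = 0.9/0.1 = 9.
Need 15ⁿ ≥ 9 ÷ (189/7600) = 7600/21.
15² = 225 falls short of 7600/21 but 15³ = 3375 reaches it, so n = 3.

3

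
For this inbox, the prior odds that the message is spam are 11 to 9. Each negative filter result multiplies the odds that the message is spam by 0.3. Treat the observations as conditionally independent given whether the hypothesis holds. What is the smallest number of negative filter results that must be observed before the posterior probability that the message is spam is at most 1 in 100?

4

Prior odds = 11/9.
Likelihood ratio per negative filter result = 0.3.
Target posterior odds = 0.01/0.99 = 1/99.
Require 0.3ⁿ ≤ 1/99 ÷ (11/9) = 1/121.
0.3³ = 0.027 is still above 1/121 but 0.3⁴ = 0.0081 is at or below it, so n = 4.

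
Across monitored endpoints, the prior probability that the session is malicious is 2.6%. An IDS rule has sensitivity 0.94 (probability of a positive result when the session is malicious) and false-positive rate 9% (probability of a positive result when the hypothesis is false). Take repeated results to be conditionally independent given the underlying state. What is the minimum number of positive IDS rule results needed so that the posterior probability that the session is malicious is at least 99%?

4

Prior odds = 0.026/0.974 = 13/487.
Likelihood ratio of a positive result = 0.94/0.09 = 94/9.
Target posterior odds = 0.99/0.01 = 99.
Require (94/9)ⁿ ≥ 99 ÷ (13/487) = 48213/13.
(94/9)³ = 830584/729 falls short of 48213/13 but (94/9)⁴ = 78074896/6561 reaches it, so n = 4.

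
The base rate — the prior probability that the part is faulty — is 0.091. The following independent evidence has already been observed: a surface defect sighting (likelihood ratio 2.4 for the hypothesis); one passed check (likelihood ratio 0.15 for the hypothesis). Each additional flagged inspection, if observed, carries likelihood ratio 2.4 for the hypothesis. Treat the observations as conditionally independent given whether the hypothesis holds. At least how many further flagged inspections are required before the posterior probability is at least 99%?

Prior odds = 0.091/0.909 = 91/909.
Combined Bayes factor of the evidence already in hand = 2.4 × 0.15 = 0.36.
Odds after that evidence = (91/909) × 0.36 = 91/2525.
Target odds = 0.99/0.01 = 99.
Need 2.4ⁿ ≥ 99 ÷ (91/2525) = 249975/91.
2.4⁹ ≈2641.81 falls short of 249975/91 but 2.4¹⁰ ≈6340.34 reaches it, so n = 10.

10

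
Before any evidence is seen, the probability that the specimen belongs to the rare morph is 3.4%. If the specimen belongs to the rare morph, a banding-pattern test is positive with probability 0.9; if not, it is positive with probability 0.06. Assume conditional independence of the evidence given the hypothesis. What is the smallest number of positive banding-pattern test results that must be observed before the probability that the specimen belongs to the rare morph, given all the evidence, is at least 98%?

3

Prior odds = 0.034/0.966 = 17/483.
Likelihood ratio of a positive = 0.9/0.06 = 15.
Target odds: 0.98 ÷ 0.02 = 49.
Require 15ⁿ ≥ 49 ÷ (17/483) = 23667/17.
15² = 225 falls short of 23667/17 but 15³ = 3375 reaches it, so n = 3.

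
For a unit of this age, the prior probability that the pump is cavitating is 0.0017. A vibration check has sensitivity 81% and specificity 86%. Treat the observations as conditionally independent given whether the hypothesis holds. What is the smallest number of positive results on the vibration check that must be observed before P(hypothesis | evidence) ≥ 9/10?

Prior odds: 0.0017 ÷ 0.9983 = 17/9983.
False-positive rate = 1 − 0.86 = 0.14; likelihood ratio of a positive = 0.81/0.14 = 81/14.
Target posterior odds = 0.9/0.1 = 9.
Require (81/14)ⁿ ≥ 9 ÷ (17/9983) = 89847/17.
(81/14)⁴ = 43046721/38416 falls short of 89847/17 but (81/14)⁵ ≈6483.13 reaches it, so n = 5.

5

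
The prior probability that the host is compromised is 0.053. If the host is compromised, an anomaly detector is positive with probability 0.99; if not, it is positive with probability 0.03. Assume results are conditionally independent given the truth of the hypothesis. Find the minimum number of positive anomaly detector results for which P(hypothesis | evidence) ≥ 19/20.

2

Prior odds: 0.053 ÷ 0.947 = 53/947.
Likelihood ratio of a positive = 0.99/0.03 = 33.
Target odds: 0.95 ÷ 0.05 = 19.
Need (53/947) × 33ⁿ ≥ 19, i.e. 33ⁿ ≥ 17993/53.
33¹ = 33 falls short of 17993/53 but 33² = 1089 reaches it, so n = 2.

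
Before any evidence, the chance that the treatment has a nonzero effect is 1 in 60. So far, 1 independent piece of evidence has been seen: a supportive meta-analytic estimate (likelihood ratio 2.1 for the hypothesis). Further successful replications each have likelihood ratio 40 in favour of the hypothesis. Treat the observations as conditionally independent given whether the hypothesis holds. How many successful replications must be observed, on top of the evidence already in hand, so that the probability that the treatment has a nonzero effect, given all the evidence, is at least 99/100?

Prior odds = (1/60)/(59/60) = 1/59.
Bayes factor of the evidence already in hand = 2.1.
Odds after that evidence = (1/59) × 2.1 = 21/590.
Target odds = 0.99/0.01 = 99.
Need 40ⁿ ≥ 99 ÷ (21/590) = 19470/7.
40² = 1600 falls short of 19470/7 but 40³ = 64000 reaches it, so n = 3.

3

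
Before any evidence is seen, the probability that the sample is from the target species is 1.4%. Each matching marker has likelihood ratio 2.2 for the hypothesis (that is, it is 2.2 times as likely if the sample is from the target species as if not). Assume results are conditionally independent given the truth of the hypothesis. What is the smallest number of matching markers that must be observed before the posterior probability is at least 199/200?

13

Prior odds = 0.014/0.986 = 7/493.
Likelihood ratio per matching marker = 2.2.
Target odds: 0.995 ÷ 0.005 = 199.
Require 2.2ⁿ ≥ 199 ÷ (7/493) = 98107/7.
2.2¹² ≈12855 falls short of 98107/7 but 2.2¹³ ≈28281 reaches it, so n = 13.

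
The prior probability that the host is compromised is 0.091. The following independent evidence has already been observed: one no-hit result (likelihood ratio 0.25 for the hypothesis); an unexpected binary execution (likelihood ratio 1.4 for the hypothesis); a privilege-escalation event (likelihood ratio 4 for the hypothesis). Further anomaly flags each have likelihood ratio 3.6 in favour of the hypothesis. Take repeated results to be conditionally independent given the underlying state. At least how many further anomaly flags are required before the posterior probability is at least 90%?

Prior odds = 0.091/0.909 = 91/909.
Combined Bayes factor of the evidence already in hand = 0.25 × 1.4 × 4 = 1.4.
Odds after that evidence = (91/909) × 1.4 = 637/4545.
Target odds = 0.9/0.1 = 9.
Need 3.6ⁿ ≥ 9 ÷ (637/4545) = 40905/637.
3.6³ = 46.656 falls short of 40905/637 but 3.6⁴ = 167.9616 reaches it, so n = 4.

4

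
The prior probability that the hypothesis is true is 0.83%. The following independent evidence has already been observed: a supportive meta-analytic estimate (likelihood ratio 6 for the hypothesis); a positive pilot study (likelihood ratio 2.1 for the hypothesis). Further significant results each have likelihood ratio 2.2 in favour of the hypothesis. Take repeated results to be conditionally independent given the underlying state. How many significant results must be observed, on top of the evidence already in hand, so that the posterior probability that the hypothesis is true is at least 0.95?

7

Prior odds = 0.0083/0.9917 = 83/9917.
Combined Bayes factor of the evidence already in hand = 6 × 2.1 = 12.6.
Odds after that evidence = (83/9917) × 12.6 = 5229/49585.
Target odds = 0.95/0.05 = 19.
Need 2.2ⁿ ≥ 19 ÷ (5229/49585) = 942115/5229.
2.2⁶ = 1771561/15625 falls short of 942115/5229 but 2.2⁷ = 19487171/78125 reaches it, so n = 7.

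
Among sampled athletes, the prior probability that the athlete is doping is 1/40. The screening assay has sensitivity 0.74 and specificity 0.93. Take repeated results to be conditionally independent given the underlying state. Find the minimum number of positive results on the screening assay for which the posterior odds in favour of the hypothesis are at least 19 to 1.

3

Prior odds: 0.025 ÷ 0.975 = 1/39.
False-positive rate = 1 − 0.93 = 0.07; likelihood ratio of a positive = 0.74/0.07 = 74/7.
Target odds = 19.
Require (74/7)ⁿ ≥ 19 ÷ (1/39) = 741.
(74/7)² = 5476/49 falls short of 741 but (74/7)³ = 405224/343 reaches it, so n = 3.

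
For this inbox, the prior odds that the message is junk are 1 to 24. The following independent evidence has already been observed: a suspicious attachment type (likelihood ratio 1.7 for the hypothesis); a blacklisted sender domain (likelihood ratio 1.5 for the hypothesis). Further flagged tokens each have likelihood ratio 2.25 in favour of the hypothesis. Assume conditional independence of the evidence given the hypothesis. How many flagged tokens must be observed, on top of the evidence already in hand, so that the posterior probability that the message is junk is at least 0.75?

5

Prior odds = 1/24.
Combined Bayes factor of the evidence already in hand = 1.7 × 1.5 = 2.55.
Odds after that evidence = (1/24) × 2.55 = 0.10625.
Target odds = 0.75/0.25 = 3.
Need 2.25ⁿ ≥ 3 ÷ 0.10625 = 480/17.
2.25⁴ = 25.62890625 falls short of 480/17 but 2.25⁵ = 59049/1024 reaches it, so n = 5.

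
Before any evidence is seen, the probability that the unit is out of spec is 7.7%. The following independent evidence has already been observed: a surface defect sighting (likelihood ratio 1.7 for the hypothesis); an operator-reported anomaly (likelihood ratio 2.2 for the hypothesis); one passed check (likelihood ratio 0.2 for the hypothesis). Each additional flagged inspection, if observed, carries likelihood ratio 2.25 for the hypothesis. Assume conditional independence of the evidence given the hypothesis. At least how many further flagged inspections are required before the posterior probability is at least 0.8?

Prior odds = 0.077/0.923 = 77/923.
Combined Bayes factor of the evidence already in hand = 1.7 × 2.2 × 0.2 = 0.748.
Odds after that evidence = (77/923) × 0.748 = 14399/230750.
Target odds = 0.8/0.2 = 4.
Need 2.25ⁿ ≥ 4 ÷ (14399/230750) = 923000/14399.
2.25⁵ = 59049/1024 falls short of 923000/14399 but 2.25⁶ = 531441/4096 reaches it, so n = 6.

6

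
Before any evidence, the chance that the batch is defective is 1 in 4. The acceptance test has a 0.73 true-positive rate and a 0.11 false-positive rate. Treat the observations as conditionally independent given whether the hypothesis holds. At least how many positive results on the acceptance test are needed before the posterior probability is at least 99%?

4

Prior odds: 0.25 ÷ 0.75 = 1/3.
Likelihood ratio of a positive result = 0.73/0.11 = 73/11.
Target odds: 0.99 ÷ 0.01 = 99.
Require (73/11)ⁿ ≥ 99 ÷ (1/3) = 297.
(73/11)³ = 389017/1331 falls short of 297 but (73/11)⁴ = 28398241/14641 reaches it, so n = 4.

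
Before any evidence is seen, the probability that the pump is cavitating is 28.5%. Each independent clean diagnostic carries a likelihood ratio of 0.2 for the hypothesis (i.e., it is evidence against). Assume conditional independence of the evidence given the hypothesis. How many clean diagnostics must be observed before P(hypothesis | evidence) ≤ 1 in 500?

4

Prior odds: 0.285 ÷ 0.715 = 57/143.
Likelihood ratio per clean diagnostic = 0.2.
Target posterior odds = 0.002/0.998 = 1/499.
Require 0.2ⁿ ≤ 1/499 ÷ (57/143) = 143/28443.
0.2³ = 0.008 is still above 143/28443 but 0.2⁴ = 0.0016 is at or below it, so n = 4.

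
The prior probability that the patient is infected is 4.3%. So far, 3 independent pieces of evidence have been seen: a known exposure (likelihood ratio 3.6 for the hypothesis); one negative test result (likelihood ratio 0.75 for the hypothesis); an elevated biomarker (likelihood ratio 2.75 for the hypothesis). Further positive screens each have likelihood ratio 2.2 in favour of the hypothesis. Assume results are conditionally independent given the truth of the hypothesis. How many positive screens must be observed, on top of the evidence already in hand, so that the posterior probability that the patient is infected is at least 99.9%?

11

Prior odds = 0.043/0.957 = 43/957.
Combined Bayes factor of the evidence already in hand = 3.6 × 0.75 × 2.75 = 7.425.
Odds after that evidence = (43/957) × 7.425 = 387/1160.
Target odds = 0.999/0.001 = 999.
Need 2.2ⁿ ≥ 999 ÷ (387/1160) = 128760/43.
2.2¹⁰ ≈2655.99 falls short of 128760/43 but 2.2¹¹ ≈5843.18 reaches it, so n = 11.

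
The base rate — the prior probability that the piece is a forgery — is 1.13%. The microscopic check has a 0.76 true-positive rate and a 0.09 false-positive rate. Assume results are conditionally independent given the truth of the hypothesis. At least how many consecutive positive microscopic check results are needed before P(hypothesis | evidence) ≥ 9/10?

Prior odds: 0.0113 ÷ 0.9887 = 113/9887.
Likelihood ratio of a positive result = 0.76/0.09 = 76/9.
Target odds: 0.9 ÷ 0.1 = 9.
Need (113/9887) × (76/9)ⁿ ≥ 9, i.e. (76/9)ⁿ ≥ 88983/113.
(76/9)³ = 438976/729 falls short of 88983/113 but (76/9)⁴ = 33362176/6561 reaches it, so n = 4.

4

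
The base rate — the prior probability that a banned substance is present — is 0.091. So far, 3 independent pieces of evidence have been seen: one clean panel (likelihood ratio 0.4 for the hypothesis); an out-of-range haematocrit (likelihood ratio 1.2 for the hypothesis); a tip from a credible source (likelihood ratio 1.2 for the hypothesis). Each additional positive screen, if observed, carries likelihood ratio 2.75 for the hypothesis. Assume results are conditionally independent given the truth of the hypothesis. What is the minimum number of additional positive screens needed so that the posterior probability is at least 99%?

Prior odds = 0.091/0.909 = 91/909.
Combined Bayes factor of the evidence already in hand = 0.4 × 1.2 × 1.2 = 0.576.
Odds after that evidence = (91/909) × 0.576 = 728/12625.
Target odds = 0.99/0.01 = 99.
Need 2.75ⁿ ≥ 99 ÷ (728/12625) = 1249875/728.
2.75⁷ = 19487171/16384 falls short of 1249875/728 but 2.75⁸ = 214358881/65536 reaches it, so n = 8.

8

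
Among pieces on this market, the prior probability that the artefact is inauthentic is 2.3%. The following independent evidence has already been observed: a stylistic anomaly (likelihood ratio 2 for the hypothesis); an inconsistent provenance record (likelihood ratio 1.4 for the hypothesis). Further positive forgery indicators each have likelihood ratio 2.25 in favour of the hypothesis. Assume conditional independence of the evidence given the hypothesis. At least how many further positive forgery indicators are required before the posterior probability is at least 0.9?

7

Prior odds = 0.023/0.977 = 23/977.
Combined Bayes factor of the evidence already in hand = 2 × 1.4 = 2.8.
Odds after that evidence = (23/977) × 2.8 = 322/4885.
Target odds = 0.9/0.1 = 9.
Need 2.25ⁿ ≥ 9 ÷ (322/4885) = 43965/322.
2.25⁶ = 531441/4096 falls short of 43965/322 but 2.25⁷ = 4782969/16384 reaches it, so n = 7.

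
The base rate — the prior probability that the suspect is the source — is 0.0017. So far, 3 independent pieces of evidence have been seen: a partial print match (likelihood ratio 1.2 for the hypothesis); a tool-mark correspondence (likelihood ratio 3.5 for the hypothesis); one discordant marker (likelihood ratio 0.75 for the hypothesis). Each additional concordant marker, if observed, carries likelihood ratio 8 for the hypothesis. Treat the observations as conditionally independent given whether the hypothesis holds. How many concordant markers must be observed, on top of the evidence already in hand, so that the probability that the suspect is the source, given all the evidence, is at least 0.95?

Prior odds = 0.0017/0.9983 = 17/9983.
Combined Bayes factor of the evidence already in hand = 1.2 × 3.5 × 0.75 = 3.15.
Odds after that evidence = (17/9983) × 3.15 = 1071/199660.
Target odds = 0.95/0.05 = 19.
Need 8ⁿ ≥ 19 ÷ (1071/199660) = 3793540/1071.
8³ = 512 falls short of 3793540/1071 but 8⁴ = 4096 reaches it, so n = 4.

4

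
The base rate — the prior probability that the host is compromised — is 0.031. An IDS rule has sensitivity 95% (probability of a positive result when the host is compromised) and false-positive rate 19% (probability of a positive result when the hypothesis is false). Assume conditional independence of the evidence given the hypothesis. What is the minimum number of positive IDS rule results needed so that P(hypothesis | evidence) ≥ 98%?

Prior odds: 0.031 ÷ 0.969 = 31/969.
Likelihood ratio of a positive result = 0.95/0.19 = 5.
Target odds: 0.98 ÷ 0.02 = 49.
Need (31/969) × 5ⁿ ≥ 49, i.e. 5ⁿ ≥ 47481/31.
5⁴ = 625 falls short of 47481/31 but 5⁵ = 3125 reaches it, so n = 5.

5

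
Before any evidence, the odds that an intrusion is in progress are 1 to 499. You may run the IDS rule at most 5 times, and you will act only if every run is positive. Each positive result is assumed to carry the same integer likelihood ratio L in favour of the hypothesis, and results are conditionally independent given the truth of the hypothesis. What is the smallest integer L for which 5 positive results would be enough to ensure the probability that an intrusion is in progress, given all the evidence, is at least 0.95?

Prior odds = 1/499.
Target odds = 0.95/0.05 = 19.
Need L⁵ ≥ 19 ÷ (1/499) = 9481.
6⁵ = 7776 < 9481 ≤ 16807 = 7⁵, so L = 7.

7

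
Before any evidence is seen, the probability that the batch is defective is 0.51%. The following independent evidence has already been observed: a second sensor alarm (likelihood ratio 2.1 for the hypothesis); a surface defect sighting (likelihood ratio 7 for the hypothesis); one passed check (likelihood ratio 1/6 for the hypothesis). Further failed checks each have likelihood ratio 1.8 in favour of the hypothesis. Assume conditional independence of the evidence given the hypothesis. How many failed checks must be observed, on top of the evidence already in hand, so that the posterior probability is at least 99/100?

Prior odds = 0.0051/0.9949 = 51/9949.
Combined Bayes factor of the evidence already in hand = 2.1 × 7 × (1/6) = 2.45.
Odds after that evidence = (51/9949) × 2.45 = 2499/198980.
Target odds = 0.99/0.01 = 99.
Need 1.8ⁿ ≥ 99 ÷ (2499/198980) = 6566340/833.
1.8¹⁵ ≈6746.64 falls short of 6566340/833 but 1.8¹⁶ ≈12144 reaches it, so n = 16.

16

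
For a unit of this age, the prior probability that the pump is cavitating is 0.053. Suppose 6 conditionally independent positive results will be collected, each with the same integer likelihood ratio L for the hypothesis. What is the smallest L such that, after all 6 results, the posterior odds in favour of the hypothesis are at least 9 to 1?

3

Prior odds = 0.053/0.947 = 53/947.
Target odds = 9.
Need L⁶ ≥ 9 ÷ (53/947) = 8523/53.
2⁶ = 64 < 8523/53 ≤ 729 = 3⁶, so L = 3.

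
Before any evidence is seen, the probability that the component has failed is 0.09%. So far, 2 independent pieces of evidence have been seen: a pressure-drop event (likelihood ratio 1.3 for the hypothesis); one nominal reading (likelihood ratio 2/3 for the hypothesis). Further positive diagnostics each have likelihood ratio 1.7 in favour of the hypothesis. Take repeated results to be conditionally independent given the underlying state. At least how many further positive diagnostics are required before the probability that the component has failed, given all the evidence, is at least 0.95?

20

Prior odds = 0.0009/0.9991 = 9/9991.
Combined Bayes factor of the evidence already in hand = 1.3 × (2/3) = 13/15.
Odds after that evidence = (9/9991) × 13/15 = 39/49955.
Target odds = 0.95/0.05 = 19.
Need 1.7ⁿ ≥ 19 ÷ (39/49955) = 949145/39.
1.7¹⁹ ≈23907.2 falls short of 949145/39 but 1.7²⁰ ≈40642.3 reaches it, so n = 20.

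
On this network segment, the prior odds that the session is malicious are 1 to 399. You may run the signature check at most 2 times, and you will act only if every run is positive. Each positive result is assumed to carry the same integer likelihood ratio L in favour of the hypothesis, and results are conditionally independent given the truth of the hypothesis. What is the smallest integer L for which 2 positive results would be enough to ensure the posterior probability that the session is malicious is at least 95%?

Prior odds = 1/399.
Target odds = 0.95/0.05 = 19.
Need L² ≥ 19 ÷ (1/399) = 7581.
87² = 7569 < 7581 ≤ 7744 = 88², so L = 88.

88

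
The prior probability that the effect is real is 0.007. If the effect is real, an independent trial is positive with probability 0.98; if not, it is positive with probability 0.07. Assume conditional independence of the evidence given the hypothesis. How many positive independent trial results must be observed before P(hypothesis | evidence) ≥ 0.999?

5

Prior odds: 0.007 ÷ 0.993 = 7/993.
Likelihood ratio of a positive = 0.98/0.07 = 14.
Target posterior odds = 0.999/0.001 = 999.
Need (7/993) × 14ⁿ ≥ 999, i.e. 14ⁿ ≥ 992007/7.
14⁴ = 38416 falls short of 992007/7 but 14⁵ = 537824 reaches it, so n = 5.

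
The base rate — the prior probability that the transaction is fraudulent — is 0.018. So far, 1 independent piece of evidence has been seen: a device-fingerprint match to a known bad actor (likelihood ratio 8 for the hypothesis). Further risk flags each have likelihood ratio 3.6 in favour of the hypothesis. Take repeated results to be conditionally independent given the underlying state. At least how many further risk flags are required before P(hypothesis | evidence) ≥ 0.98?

Prior odds = 0.018/0.982 = 9/491.
Bayes factor of the evidence already in hand = 8.
Odds after that evidence = (9/491) × 8 = 72/491.
Target odds = 0.98/0.02 = 49.
Need 3.6ⁿ ≥ 49 ÷ (72/491) = 24059/72.
3.6⁴ = 167.9616 falls short of 24059/72 but 3.6⁵ = 604.66176 reaches it, so n = 5.

5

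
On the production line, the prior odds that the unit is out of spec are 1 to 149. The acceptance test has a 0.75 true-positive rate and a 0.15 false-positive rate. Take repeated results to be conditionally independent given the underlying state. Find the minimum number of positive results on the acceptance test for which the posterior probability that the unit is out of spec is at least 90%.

Prior odds = 1/149.
Likelihood ratio of a positive result = 0.75/0.15 = 5.
Target odds: 0.9 ÷ 0.1 = 9.
Need (1/149) × 5ⁿ ≥ 9, i.e. 5ⁿ ≥ 1341.
5⁴ = 625 falls short of 1341 but 5⁵ = 3125 reaches it, so n = 5.

5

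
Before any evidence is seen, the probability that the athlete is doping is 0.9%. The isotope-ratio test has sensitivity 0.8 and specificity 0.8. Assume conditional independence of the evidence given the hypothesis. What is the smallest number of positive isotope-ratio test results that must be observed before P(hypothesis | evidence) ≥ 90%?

5

Prior odds = 0.009/0.991 = 9/991.
False-positive rate = 1 − 0.8 = 0.2; likelihood ratio of a positive = 0.8/0.2 = 4.
Target posterior odds = 0.9/0.1 = 9.
Need (9/991) × 4ⁿ ≥ 9, i.e. 4ⁿ ≥ 991.
4⁴ = 256 falls short of 991 but 4⁵ = 1024 reaches it, so n = 5.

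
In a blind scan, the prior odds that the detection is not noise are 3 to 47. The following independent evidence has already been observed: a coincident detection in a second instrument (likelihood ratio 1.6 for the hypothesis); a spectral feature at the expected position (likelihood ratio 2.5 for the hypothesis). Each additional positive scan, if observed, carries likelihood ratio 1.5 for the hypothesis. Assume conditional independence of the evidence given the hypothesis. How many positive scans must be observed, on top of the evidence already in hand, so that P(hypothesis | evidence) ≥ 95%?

11

Prior odds = 3/47.
Combined Bayes factor of the evidence already in hand = 1.6 × 2.5 = 4.
Odds after that evidence = (3/47) × 4 = 12/47.
Target odds = 0.95/0.05 = 19.
Need 1.5ⁿ ≥ 19 ÷ (12/47) = 893/12.
1.5¹⁰ = 59049/1024 falls short of 893/12 but 1.5¹¹ = 177147/2048 reaches it, so n = 11.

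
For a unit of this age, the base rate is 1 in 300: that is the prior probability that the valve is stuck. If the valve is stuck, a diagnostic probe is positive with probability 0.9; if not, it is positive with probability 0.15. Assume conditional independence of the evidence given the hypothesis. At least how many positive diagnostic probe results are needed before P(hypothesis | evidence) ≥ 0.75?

Prior odds = (1/300)/(299/300) = 1/299.
Likelihood ratio of a positive = 0.9/0.15 = 6.
Target posterior odds = 0.75/0.25 = 3.
Need (1/299) × 6ⁿ ≥ 3, i.e. 6ⁿ ≥ 897.
6³ = 216 falls short of 897 but 6⁴ = 1296 reaches it, so n = 4.

4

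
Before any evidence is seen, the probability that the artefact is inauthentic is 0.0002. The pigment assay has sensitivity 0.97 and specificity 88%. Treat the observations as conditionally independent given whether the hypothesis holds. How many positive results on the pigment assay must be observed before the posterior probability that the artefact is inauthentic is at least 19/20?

6

Prior odds: 0.0002 ÷ 0.9998 = 1/4999.
False-positive rate = 1 − 0.88 = 0.12; likelihood ratio of a positive = 0.97/0.12 = 97/12.
Target odds: 0.95 ÷ 0.05 = 19.
Need (1/4999) × (97/12)ⁿ ≥ 19, i.e. (97/12)ⁿ ≥ 94981.
(97/12)⁵ ≈34510.6 falls short of 94981 but (97/12)⁶ ≈278961 reaches it, so n = 6.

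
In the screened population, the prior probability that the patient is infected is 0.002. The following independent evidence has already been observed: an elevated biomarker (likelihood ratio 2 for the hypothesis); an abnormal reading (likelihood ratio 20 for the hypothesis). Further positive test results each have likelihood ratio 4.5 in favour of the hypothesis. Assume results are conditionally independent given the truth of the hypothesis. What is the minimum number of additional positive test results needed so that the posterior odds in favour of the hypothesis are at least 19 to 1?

Prior odds = 0.002/0.998 = 1/499.
Combined Bayes factor of the evidence already in hand = 2 × 20 = 40.
Odds after that evidence = (1/499) × 40 = 40/499.
Target odds = 19.
Need 4.5ⁿ ≥ 19 ÷ (40/499) = 237.025.
4.5³ = 91.125 falls short of 237.025 but 4.5⁴ = 410.0625 reaches it, so n = 4.

4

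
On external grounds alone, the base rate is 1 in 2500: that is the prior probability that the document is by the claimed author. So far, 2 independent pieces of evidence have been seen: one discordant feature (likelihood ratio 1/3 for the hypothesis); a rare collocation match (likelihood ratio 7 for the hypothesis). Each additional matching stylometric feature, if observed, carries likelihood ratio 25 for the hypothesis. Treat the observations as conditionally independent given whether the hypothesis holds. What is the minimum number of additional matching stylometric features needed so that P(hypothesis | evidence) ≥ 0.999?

Prior odds = 0.0004/0.9996 = 1/2499.
Combined Bayes factor of the evidence already in hand = (1/3) × 7 = 7/3.
Odds after that evidence = (1/2499) × 7/3 = 1/1071.
Target odds = 0.999/0.001 = 999.
Need 25ⁿ ≥ 999 ÷ (1/1071) = 1069929.
25⁴ = 390625 falls short of 1069929 but 25⁵ = 9765625 reaches it, so n = 5.

5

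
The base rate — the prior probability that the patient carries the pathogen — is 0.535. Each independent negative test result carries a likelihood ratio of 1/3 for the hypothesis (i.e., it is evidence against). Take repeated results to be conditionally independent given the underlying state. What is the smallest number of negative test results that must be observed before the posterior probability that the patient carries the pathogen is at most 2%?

Prior odds: 0.535 ÷ 0.465 = 107/93.
Likelihood ratio per negative test result = 1/3.
Target posterior odds = 0.02/0.98 = 1/49.
Require (1/3)ⁿ ≤ 1/49 ÷ (107/93) = 93/5243.
(1/3)³ = 1/27 is still above 93/5243 but (1/3)⁴ = 1/81 is at or below it, so n = 4.

4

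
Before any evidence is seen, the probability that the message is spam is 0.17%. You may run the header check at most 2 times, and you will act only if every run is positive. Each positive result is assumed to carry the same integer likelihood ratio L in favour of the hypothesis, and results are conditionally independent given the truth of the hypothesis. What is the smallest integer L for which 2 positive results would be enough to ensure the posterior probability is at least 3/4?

Prior odds = 0.0017/0.9983 = 17/9983.
Target odds = 0.75/0.25 = 3.
Need L² ≥ 3 ÷ (17/9983) = 29949/17.
41² = 1681 < 29949/17 ≤ 1764 = 42², so L = 42.

42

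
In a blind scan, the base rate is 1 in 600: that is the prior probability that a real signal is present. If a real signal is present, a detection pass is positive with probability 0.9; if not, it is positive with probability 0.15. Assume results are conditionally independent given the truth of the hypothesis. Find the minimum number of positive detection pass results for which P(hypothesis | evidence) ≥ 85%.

5

Prior odds: (1/600) ÷ (599/600) = 1/599.
Likelihood ratio of a positive = 0.9/0.15 = 6.
Target odds: 0.85 ÷ 0.15 = 17/3.
Need (1/599) × 6ⁿ ≥ 17/3, i.e. 6ⁿ ≥ 10183/3.
6⁴ = 1296 falls short of 10183/3 but 6⁵ = 7776 reaches it, so n = 5.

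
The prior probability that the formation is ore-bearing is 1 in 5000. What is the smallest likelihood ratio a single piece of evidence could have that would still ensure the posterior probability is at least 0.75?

14997

Prior odds = 0.0002/0.9998 = 1/4999.
Target odds = 0.75/0.25 = 3.
Required Bayes factor = 3 ÷ (1/4999) = 14997.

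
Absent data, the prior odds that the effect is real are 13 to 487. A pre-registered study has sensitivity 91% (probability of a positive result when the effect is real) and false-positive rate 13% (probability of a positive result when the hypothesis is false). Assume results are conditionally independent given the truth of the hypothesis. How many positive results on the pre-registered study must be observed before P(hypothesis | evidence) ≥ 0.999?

Prior odds = 13/487.
Likelihood ratio of a positive result = 0.91/0.13 = 7.
Target posterior odds = 0.999/0.001 = 999.
Require 7ⁿ ≥ 999 ÷ (13/487) = 486513/13.
7⁵ = 16807 falls short of 486513/13 but 7⁶ = 117649 reaches it, so n = 6.

6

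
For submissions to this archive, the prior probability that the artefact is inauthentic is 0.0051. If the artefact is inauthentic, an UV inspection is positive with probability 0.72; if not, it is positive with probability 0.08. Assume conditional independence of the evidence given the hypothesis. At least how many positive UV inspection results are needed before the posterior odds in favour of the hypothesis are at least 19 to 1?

4

Prior odds: 0.0051 ÷ 0.9949 = 51/9949.
Likelihood ratio of a positive = 0.72/0.08 = 9.
Target odds = 19.
Need (51/9949) × 9ⁿ ≥ 19, i.e. 9ⁿ ≥ 189031/51.
9³ = 729 falls short of 189031/51 but 9⁴ = 6561 reaches it, so n = 4.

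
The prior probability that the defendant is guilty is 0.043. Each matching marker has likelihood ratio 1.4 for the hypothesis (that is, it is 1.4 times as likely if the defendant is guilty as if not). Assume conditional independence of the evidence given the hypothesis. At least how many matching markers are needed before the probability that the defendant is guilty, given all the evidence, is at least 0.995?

Prior odds = 0.043/0.957 = 43/957.
Likelihood ratio per matching marker = 1.4.
Target odds: 0.995 ÷ 0.005 = 199.
Require 1.4ⁿ ≥ 199 ÷ (43/957) = 190443/43.
1.4²⁴ ≈3214.2 falls short of 190443/43 but 1.4²⁵ ≈4499.88 reaches it, so n = 25.

25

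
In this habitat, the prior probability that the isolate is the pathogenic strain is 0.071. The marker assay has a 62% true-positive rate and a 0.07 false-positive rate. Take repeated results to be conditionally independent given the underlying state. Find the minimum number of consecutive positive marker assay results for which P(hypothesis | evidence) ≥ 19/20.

3

Prior odds = 0.071/0.929 = 71/929.
Likelihood ratio of a positive result = 0.62/0.07 = 62/7.
Target odds: 0.95 ÷ 0.05 = 19.
Require (62/7)ⁿ ≥ 19 ÷ (71/929) = 17651/71.
(62/7)² = 3844/49 falls short of 17651/71 but (62/7)³ = 238328/343 reaches it, so n = 3.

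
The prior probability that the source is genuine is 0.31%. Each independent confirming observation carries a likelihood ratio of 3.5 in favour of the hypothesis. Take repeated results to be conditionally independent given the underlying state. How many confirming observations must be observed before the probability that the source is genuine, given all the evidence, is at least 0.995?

9

Prior odds: 0.0031 ÷ 0.9969 = 31/9969.
Likelihood ratio per confirming observation = 3.5.
Target posterior odds = 0.995/0.005 = 199.
Need (31/9969) × 3.5ⁿ ≥ 199, i.e. 3.5ⁿ ≥ 1983831/31.
3.5⁸ = 5764801/256 falls short of 1983831/31 but 3.5⁹ = 40353607/512 reaches it, so n = 9.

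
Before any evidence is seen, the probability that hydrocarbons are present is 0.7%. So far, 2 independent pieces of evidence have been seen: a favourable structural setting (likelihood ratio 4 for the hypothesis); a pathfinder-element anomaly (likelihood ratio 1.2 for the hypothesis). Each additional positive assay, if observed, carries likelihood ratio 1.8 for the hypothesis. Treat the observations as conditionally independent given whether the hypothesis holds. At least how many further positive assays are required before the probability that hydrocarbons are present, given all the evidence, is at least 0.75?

Prior odds = 0.007/0.993 = 7/993.
Combined Bayes factor of the evidence already in hand = 4 × 1.2 = 4.8.
Odds after that evidence = (7/993) × 4.8 = 56/1655.
Target odds = 0.75/0.25 = 3.
Need 1.8ⁿ ≥ 3 ÷ (56/1655) = 4965/56.
1.8⁷ = 4782969/78125 falls short of 4965/56 but 1.8⁸ = 43046721/390625 reaches it, so n = 8.

8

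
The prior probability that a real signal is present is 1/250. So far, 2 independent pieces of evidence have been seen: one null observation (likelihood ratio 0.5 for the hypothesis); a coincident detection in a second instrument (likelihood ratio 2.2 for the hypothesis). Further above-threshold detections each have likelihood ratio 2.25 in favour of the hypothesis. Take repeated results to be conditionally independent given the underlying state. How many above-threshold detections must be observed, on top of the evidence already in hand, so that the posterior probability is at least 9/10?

Prior odds = 0.004/0.996 = 1/249.
Combined Bayes factor of the evidence already in hand = 0.5 × 2.2 = 1.1.
Odds after that evidence = (1/249) × 1.1 = 11/2490.
Target odds = 0.9/0.1 = 9.
Need 2.25ⁿ ≥ 9 ÷ (11/2490) = 22410/11.
2.25⁹ = 387420489/262144 falls short of 22410/11 but 2.25¹⁰ ≈3325.26 reaches it, so n = 10.

10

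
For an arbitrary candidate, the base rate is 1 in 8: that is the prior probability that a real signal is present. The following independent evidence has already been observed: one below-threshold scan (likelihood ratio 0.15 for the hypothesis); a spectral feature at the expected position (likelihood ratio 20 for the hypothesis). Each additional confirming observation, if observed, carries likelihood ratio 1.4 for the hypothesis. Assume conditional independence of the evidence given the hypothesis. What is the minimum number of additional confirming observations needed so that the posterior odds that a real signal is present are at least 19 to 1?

12

Prior odds = 0.125/0.875 = 1/7.
Combined Bayes factor of the evidence already in hand = 0.15 × 20 = 3.
Odds after that evidence = (1/7) × 3 = 3/7.
Target odds = 19.
Need 1.4ⁿ ≥ 19 ÷ (3/7) = 133/3.
1.4¹¹ ≈40.4957 falls short of 133/3 but 1.4¹² ≈56.6939 reaches it, so n = 12.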